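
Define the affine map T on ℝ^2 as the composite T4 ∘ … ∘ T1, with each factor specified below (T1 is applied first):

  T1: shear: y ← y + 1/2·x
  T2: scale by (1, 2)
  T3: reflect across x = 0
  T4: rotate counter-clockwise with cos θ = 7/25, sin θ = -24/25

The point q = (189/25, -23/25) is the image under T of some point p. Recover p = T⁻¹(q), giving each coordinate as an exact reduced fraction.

p = (-3, 5)

T1 = [1 0 0; 1/2 1 0; 0 0 1]
T2·T1 = [1 0 0; 1 2 0; 0 0 1]
T3·…·T1 = [-1 0 0; 1 2 0; 0 0 1]
T4·…·T1 = [17/25 48/25 0; 31/25 14/25 0; 0 0 1]
det M = -2; M⁻¹ = [-7/25 24/25 0; 31/50 -17/50 0; 0 0 1]
M⁻¹ · (189/25, -23/25)ᵀ = (-3, 5)ᵀ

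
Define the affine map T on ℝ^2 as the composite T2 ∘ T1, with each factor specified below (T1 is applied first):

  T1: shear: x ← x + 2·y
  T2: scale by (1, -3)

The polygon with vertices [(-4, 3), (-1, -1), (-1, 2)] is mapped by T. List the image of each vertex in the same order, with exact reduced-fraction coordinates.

image vertices: (2, -9), (-3, 3), (3, -6)

T1 shear: x ← x + 2·y: (-4, 3) → (2, 3); (-1, -1) → (-3, -1); (-1, 2) → (3, 2)
T2 scale by (1, -3): (2, 3) → (2, -9); (-3, -1) → (-3, 3); (3, 2) → (3, -6)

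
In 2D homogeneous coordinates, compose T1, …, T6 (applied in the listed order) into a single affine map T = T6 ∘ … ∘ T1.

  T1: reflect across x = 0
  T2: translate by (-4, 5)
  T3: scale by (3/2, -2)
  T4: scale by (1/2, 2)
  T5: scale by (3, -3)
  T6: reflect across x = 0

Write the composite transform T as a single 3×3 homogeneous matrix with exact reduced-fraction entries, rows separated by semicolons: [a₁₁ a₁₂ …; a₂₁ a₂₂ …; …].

T1 = [-1 0 0; 0 1 0; 0 0 1]
T2·T1 = [-1 0 -4; 0 1 5; 0 0 1]
T3·…·T1 = [-3/2 0 -6; 0 -2 -10; 0 0 1]
T4·…·T1 = [-3/4 0 -3; 0 -4 -20; 0 0 1]
T5·…·T1 = [-9/4 0 -9; 0 12 60; 0 0 1]
T6·…·T1 = [9/4 0 9; 0 12 60; 0 0 1]

T = [9/4 0 9; 0 12 60; 0 0 1]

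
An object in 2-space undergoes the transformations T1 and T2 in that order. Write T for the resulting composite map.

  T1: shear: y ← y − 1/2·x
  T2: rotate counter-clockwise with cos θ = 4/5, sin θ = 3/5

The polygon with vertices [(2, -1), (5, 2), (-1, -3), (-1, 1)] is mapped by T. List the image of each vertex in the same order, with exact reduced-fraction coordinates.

T1 shear: y ← y − 1/2·x: (2, -1) → (2, -2); (5, 2) → (5, -1/2); (-1, -3) → (-1, -5/2); (-1, 1) → (-1, 3/2)
T2 rotate counter-clockwise with cos θ = 4/5, sin θ = 3/5: (2, -2) → (14/5, -2/5); (5, -1/2) → (43/10, 13/5); (-1, -5/2) → (7/10, -13/5); (-1, 3/2) → (-17/10, 3/5)

image vertices: (14/5, -2/5), (43/10, 13/5), (7/10, -13/5), (-17/10, 3/5)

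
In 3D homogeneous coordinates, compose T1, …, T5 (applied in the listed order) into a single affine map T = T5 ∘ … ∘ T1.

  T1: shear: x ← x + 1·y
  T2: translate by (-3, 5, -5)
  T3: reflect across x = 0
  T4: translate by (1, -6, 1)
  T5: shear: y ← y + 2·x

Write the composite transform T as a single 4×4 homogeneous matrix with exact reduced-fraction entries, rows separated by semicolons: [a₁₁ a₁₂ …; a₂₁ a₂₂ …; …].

T = [-1 -1 0 4; -2 -1 0 7; 0 0 1 -4; 0 0 0 1]

T1 = [1 1 0 0; 0 1 0 0; 0 0 1 0; 0 0 0 1]
T2·T1 = [1 1 0 -3; 0 1 0 5; 0 0 1 -5; 0 0 0 1]
T3·…·T1 = [-1 -1 0 3; 0 1 0 5; 0 0 1 -5; 0 0 0 1]
T4·…·T1 = [-1 -1 0 4; 0 1 0 -1; 0 0 1 -4; 0 0 0 1]
T5·…·T1 = [-1 -1 0 4; -2 -1 0 7; 0 0 1 -4; 0 0 0 1]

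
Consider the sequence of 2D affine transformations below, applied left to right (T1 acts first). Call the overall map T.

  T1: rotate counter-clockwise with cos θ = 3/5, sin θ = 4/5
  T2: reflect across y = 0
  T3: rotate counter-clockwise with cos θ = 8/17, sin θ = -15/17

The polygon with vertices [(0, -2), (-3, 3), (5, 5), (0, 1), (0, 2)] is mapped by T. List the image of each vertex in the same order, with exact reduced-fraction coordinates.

T1 rotate counter-clockwise with cos θ = 3/5, sin θ = 4/5: (0, -2) → (8/5, -6/5); (-3, 3) → (-21/5, -3/5); (5, 5) → (-1, 7); (0, 1) → (-4/5, 3/5); (0, 2) → (-8/5, 6/5)
T2 reflect across y = 0: (8/5, -6/5) → (8/5, 6/5); (-21/5, -3/5) → (-21/5, 3/5); (-1, 7) → (-1, -7); (-4/5, 3/5) → (-4/5, -3/5); (-8/5, 6/5) → (-8/5, -6/5)
T3 rotate counter-clockwise with cos θ = 8/17, sin θ = -15/17: (8/5, 6/5) → (154/85, -72/85); (-21/5, 3/5) → (-123/85, 339/85); (-1, -7) → (-113/17, -41/17); (-4/5, -3/5) → (-77/85, 36/85); (-8/5, -6/5) → (-154/85, 72/85)

image vertices: (154/85, -72/85), (-123/85, 339/85), (-113/17, -41/17), (-77/85, 36/85), (-154/85, 72/85)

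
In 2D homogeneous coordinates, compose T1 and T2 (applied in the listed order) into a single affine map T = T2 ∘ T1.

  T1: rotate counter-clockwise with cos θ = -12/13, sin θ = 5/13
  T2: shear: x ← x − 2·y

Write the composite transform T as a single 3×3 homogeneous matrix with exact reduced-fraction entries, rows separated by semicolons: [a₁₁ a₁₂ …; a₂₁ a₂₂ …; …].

T = [-22/13 19/13 0; 5/13 -12/13 0; 0 0 1]

T1 = [-12/13 -5/13 0; 5/13 -12/13 0; 0 0 1]
T2·T1 = [-22/13 19/13 0; 5/13 -12/13 0; 0 0 1]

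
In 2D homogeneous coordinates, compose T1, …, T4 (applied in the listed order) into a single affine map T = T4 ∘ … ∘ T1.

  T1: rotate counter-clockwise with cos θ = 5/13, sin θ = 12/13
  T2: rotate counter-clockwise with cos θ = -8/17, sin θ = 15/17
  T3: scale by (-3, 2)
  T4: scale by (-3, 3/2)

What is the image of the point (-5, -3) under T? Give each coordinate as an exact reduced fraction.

T(p) = (549/13, 135/13)

T1 rotate counter-clockwise with cos θ = 5/13, sin θ = 12/13: (-5, -3) → (11/13, -75/13)
T2 rotate counter-clockwise with cos θ = -8/17, sin θ = 15/17: (11/13, -75/13) → (61/13, 45/13)
T3 scale by (-3, 2): (61/13, 45/13) → (-183/13, 90/13)
T4 scale by (-3, 3/2): (-183/13, 90/13) → (549/13, 135/13)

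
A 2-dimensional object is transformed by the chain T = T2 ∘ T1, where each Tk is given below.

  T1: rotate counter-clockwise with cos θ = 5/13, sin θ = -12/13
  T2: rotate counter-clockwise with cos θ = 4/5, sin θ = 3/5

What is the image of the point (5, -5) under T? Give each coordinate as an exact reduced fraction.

T1 rotate counter-clockwise with cos θ = 5/13, sin θ = -12/13: (5, -5) → (-35/13, -85/13)
T2 rotate counter-clockwise with cos θ = 4/5, sin θ = 3/5: (-35/13, -85/13) → (23/13, -89/13)

T(p) = (23/13, -89/13)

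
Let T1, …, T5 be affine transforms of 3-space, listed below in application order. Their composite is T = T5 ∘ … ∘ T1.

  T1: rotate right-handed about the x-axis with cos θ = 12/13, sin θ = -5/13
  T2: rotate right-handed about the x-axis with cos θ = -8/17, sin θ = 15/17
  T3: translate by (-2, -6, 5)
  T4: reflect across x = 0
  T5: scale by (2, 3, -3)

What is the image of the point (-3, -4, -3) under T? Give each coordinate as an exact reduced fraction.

T1 rotate right-handed about the x-axis with cos θ = 12/13, sin θ = -5/13: (-3, -4, -3) → (-3, -63/13, -16/13)
T2 rotate right-handed about the x-axis with cos θ = -8/17, sin θ = 15/17: (-3, -63/13, -16/13) → (-3, 744/221, -817/221)
T3 translate by (-2, -6, 5): (-3, 744/221, -817/221) → (-5, -582/221, 288/221)
T4 reflect across x = 0: (-5, -582/221, 288/221) → (5, -582/221, 288/221)
T5 scale by (2, 3, -3): (5, -582/221, 288/221) → (10, -1746/221, -864/221)

T(p) = (10, -1746/221, -864/221)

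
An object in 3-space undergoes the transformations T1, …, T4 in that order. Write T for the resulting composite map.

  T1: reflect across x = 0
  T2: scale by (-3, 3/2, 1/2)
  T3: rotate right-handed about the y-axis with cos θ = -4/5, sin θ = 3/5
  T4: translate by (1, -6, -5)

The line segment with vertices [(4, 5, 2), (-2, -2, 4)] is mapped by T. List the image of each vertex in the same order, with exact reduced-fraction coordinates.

T1 reflect across x = 0: (4, 5, 2) → (-4, 5, 2); (-2, -2, 4) → (2, -2, 4)
T2 scale by (-3, 3/2, 1/2): (-4, 5, 2) → (12, 15/2, 1); (2, -2, 4) → (-6, -3, 2)
T3 rotate right-handed about the y-axis with cos θ = -4/5, sin θ = 3/5: (12, 15/2, 1) → (-9, 15/2, -8); (-6, -3, 2) → (6, -3, 2)
T4 translate by (1, -6, -5): (-9, 15/2, -8) → (-8, 3/2, -13); (6, -3, 2) → (7, -9, -3)

image vertices: (-8, 3/2, -13), (7, -9, -3)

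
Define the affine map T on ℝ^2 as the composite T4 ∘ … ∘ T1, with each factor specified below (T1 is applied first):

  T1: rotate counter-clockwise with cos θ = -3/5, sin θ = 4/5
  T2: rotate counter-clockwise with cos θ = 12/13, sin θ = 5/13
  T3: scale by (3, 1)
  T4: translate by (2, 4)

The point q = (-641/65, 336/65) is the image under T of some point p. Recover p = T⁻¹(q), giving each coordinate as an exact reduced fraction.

T1 = [-3/5 -4/5 0; 4/5 -3/5 0; 0 0 1]
T2·T1 = [-56/65 -33/65 0; 33/65 -56/65 0; 0 0 1]
T3·…·T1 = [-168/65 -99/65 0; 33/65 -56/65 0; 0 0 1]
T4·…·T1 = [-168/65 -99/65 2; 33/65 -56/65 4; 0 0 1]
det M = 3; M⁻¹ = [-56/195 33/65 -284/195; -11/65 -56/65 246/65; 0 0 1]
M⁻¹ · (-641/65, 336/65)ᵀ = (4, 1)ᵀ

p = (4, 1)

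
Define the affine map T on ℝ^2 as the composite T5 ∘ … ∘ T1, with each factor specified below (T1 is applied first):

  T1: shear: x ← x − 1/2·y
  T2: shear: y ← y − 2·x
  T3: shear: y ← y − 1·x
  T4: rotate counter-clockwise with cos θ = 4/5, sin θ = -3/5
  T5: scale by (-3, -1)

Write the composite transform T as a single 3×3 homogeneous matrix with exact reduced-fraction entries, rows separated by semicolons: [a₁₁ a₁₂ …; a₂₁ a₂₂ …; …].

T1 = [1 -1/2 0; 0 1 0; 0 0 1]
T2·T1 = [1 -1/2 0; -2 2 0; 0 0 1]
T3·…·T1 = [1 -1/2 0; -3 5/2 0; 0 0 1]
T4·…·T1 = [-1 11/10 0; -3 23/10 0; 0 0 1]
T5·…·T1 = [3 -33/10 0; 3 -23/10 0; 0 0 1]

T = [3 -33/10 0; 3 -23/10 0; 0 0 1]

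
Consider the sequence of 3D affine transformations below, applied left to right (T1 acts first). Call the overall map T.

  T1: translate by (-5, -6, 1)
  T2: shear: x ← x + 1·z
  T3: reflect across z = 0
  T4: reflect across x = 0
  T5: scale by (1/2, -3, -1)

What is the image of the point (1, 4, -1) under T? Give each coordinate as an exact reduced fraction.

T(p) = (2, 6, 0)

T1 translate by (-5, -6, 1): (1, 4, -1) → (-4, -2, 0)
T2 shear: x ← x + 1·z: (-4, -2, 0) → (-4, -2, 0)
T3 reflect across z = 0: (-4, -2, 0) → (-4, -2, 0)
T4 reflect across x = 0: (-4, -2, 0) → (4, -2, 0)
T5 scale by (1/2, -3, -1): (4, -2, 0) → (2, 6, 0)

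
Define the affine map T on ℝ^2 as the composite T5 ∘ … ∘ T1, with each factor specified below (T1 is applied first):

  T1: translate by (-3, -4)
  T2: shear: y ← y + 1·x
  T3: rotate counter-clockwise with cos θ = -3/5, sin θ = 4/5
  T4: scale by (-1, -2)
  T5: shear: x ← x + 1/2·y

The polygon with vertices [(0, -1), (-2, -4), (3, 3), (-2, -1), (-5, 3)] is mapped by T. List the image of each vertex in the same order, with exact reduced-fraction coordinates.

image vertices: (-53/5, -24/5), (-86/5, -38/5), (-7/5, -6/5), (-13, -4), (-11, 2)

T1 translate by (-3, -4): (0, -1) → (-3, -5); (-2, -4) → (-5, -8); (3, 3) → (0, -1); (-2, -1) → (-5, -5); (-5, 3) → (-8, -1)
T2 shear: y ← y + 1·x: (-3, -5) → (-3, -8); (-5, -8) → (-5, -13); (0, -1) → (0, -1); (-5, -5) → (-5, -10); (-8, -1) → (-8, -9)
T3 rotate counter-clockwise with cos θ = -3/5, sin θ = 4/5: (-3, -8) → (41/5, 12/5); (-5, -13) → (67/5, 19/5); (0, -1) → (4/5, 3/5); (-5, -10) → (11, 2); (-8, -9) → (12, -1)
T4 scale by (-1, -2): (41/5, 12/5) → (-41/5, -24/5); (67/5, 19/5) → (-67/5, -38/5); (4/5, 3/5) → (-4/5, -6/5); (11, 2) → (-11, -4); (12, -1) → (-12, 2)
T5 shear: x ← x + 1/2·y: (-41/5, -24/5) → (-53/5, -24/5); (-67/5, -38/5) → (-86/5, -38/5); (-4/5, -6/5) → (-7/5, -6/5); (-11, -4) → (-13, -4); (-12, 2) → (-11, 2)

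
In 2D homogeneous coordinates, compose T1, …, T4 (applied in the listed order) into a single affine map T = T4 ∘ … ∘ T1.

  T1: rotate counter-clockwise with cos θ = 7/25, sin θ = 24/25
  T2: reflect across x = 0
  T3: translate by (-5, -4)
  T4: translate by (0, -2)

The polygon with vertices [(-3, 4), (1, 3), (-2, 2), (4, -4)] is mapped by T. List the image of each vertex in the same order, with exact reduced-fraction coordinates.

image vertices: (-8/25, -194/25), (-12/5, -21/5), (-63/25, -184/25), (-249/25, -82/25)

T1 rotate counter-clockwise with cos θ = 7/25, sin θ = 24/25: (-3, 4) → (-117/25, -44/25); (1, 3) → (-13/5, 9/5); (-2, 2) → (-62/25, -34/25); (4, -4) → (124/25, 68/25)
T2 reflect across x = 0: (-117/25, -44/25) → (117/25, -44/25); (-13/5, 9/5) → (13/5, 9/5); (-62/25, -34/25) → (62/25, -34/25); (124/25, 68/25) → (-124/25, 68/25)
T3 translate by (-5, -4): (117/25, -44/25) → (-8/25, -144/25); (13/5, 9/5) → (-12/5, -11/5); (62/25, -34/25) → (-63/25, -134/25); (-124/25, 68/25) → (-249/25, -32/25)
T4 translate by (0, -2): (-8/25, -144/25) → (-8/25, -194/25); (-12/5, -11/5) → (-12/5, -21/5); (-63/25, -134/25) → (-63/25, -184/25); (-249/25, -32/25) → (-249/25, -82/25)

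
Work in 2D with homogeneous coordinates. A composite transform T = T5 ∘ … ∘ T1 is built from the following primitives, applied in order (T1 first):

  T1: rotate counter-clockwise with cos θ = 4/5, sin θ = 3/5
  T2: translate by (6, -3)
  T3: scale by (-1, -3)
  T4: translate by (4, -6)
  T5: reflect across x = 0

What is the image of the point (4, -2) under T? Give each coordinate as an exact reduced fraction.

T1 rotate counter-clockwise with cos θ = 4/5, sin θ = 3/5: (4, -2) → (22/5, 4/5)
T2 translate by (6, -3): (22/5, 4/5) → (52/5, -11/5)
T3 scale by (-1, -3): (52/5, -11/5) → (-52/5, 33/5)
T4 translate by (4, -6): (-52/5, 33/5) → (-32/5, 3/5)
T5 reflect across x = 0: (-32/5, 3/5) → (32/5, 3/5)

T(p) = (32/5, 3/5)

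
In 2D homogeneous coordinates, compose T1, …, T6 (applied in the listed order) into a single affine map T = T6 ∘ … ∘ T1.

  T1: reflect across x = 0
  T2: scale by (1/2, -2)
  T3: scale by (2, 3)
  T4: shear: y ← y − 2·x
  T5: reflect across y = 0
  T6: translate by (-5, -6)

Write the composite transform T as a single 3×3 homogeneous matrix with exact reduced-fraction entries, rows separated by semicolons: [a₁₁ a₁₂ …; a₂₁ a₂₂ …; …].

T1 = [-1 0 0; 0 1 0; 0 0 1]
T2·T1 = [-1/2 0 0; 0 -2 0; 0 0 1]
T3·…·T1 = [-1 0 0; 0 -6 0; 0 0 1]
T4·…·T1 = [-1 0 0; 2 -6 0; 0 0 1]
T5·…·T1 = [-1 0 0; -2 6 0; 0 0 1]
T6·…·T1 = [-1 0 -5; -2 6 -6; 0 0 1]

T = [-1 0 -5; -2 6 -6; 0 0 1]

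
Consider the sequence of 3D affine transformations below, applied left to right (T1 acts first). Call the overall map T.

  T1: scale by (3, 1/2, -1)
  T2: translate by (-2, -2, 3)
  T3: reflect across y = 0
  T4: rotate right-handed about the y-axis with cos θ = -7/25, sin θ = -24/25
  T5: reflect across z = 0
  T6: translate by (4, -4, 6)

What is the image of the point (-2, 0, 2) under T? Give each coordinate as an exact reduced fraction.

T(p) = (132/25, -2, 349/25)

T1 scale by (3, 1/2, -1): (-2, 0, 2) → (-6, 0, -2)
T2 translate by (-2, -2, 3): (-6, 0, -2) → (-8, -2, 1)
T3 reflect across y = 0: (-8, -2, 1) → (-8, 2, 1)
T4 rotate right-handed about the y-axis with cos θ = -7/25, sin θ = -24/25: (-8, 2, 1) → (32/25, 2, -199/25)
T5 reflect across z = 0: (32/25, 2, -199/25) → (32/25, 2, 199/25)
T6 translate by (4, -4, 6): (32/25, 2, 199/25) → (132/25, -2, 349/25)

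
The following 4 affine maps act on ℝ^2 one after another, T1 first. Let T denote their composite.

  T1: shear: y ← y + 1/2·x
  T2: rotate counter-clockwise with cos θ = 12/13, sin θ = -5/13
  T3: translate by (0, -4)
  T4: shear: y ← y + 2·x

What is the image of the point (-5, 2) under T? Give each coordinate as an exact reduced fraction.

T(p) = (-125/26, -158/13)

T1 shear: y ← y + 1/2·x: (-5, 2) → (-5, -1/2)
T2 rotate counter-clockwise with cos θ = 12/13, sin θ = -5/13: (-5, -1/2) → (-125/26, 19/13)
T3 translate by (0, -4): (-125/26, 19/13) → (-125/26, -33/13)
T4 shear: y ← y + 2·x: (-125/26, -33/13) → (-125/26, -158/13)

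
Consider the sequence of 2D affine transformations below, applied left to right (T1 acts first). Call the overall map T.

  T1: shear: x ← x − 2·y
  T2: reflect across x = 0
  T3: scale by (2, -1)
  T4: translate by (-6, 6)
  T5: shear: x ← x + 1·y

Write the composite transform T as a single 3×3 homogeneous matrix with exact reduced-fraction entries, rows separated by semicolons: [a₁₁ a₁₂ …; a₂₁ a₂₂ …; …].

T1 = [1 -2 0; 0 1 0; 0 0 1]
T2·T1 = [-1 2 0; 0 1 0; 0 0 1]
T3·…·T1 = [-2 4 0; 0 -1 0; 0 0 1]
T4·…·T1 = [-2 4 -6; 0 -1 6; 0 0 1]
T5·…·T1 = [-2 3 0; 0 -1 6; 0 0 1]

T = [-2 3 0; 0 -1 6; 0 0 1]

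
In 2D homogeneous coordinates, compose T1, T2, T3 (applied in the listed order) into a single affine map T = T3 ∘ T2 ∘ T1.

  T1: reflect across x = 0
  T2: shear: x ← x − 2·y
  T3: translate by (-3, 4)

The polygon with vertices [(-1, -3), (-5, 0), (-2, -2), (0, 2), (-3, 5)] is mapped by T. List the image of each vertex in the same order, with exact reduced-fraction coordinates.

T1 reflect across x = 0: (-1, -3) → (1, -3); (-5, 0) → (5, 0); (-2, -2) → (2, -2); (0, 2) → (0, 2); (-3, 5) → (3, 5)
T2 shear: x ← x − 2·y: (1, -3) → (7, -3); (5, 0) → (5, 0); (2, -2) → (6, -2); (0, 2) → (-4, 2); (3, 5) → (-7, 5)
T3 translate by (-3, 4): (7, -3) → (4, 1); (5, 0) → (2, 4); (6, -2) → (3, 2); (-4, 2) → (-7, 6); (-7, 5) → (-10, 9)

image vertices: (4, 1), (2, 4), (3, 2), (-7, 6), (-10, 9)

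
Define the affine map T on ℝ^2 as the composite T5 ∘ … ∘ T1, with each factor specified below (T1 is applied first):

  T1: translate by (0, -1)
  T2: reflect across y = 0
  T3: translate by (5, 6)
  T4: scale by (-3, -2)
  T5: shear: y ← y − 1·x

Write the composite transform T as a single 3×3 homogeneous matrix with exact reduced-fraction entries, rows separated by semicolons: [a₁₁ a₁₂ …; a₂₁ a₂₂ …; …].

T = [-3 0 -15; 3 2 1; 0 0 1]

T1 = [1 0 0; 0 1 -1; 0 0 1]
T2·T1 = [1 0 0; 0 -1 1; 0 0 1]
T3·…·T1 = [1 0 5; 0 -1 7; 0 0 1]
T4·…·T1 = [-3 0 -15; 0 2 -14; 0 0 1]
T5·…·T1 = [-3 0 -15; 3 2 1; 0 0 1]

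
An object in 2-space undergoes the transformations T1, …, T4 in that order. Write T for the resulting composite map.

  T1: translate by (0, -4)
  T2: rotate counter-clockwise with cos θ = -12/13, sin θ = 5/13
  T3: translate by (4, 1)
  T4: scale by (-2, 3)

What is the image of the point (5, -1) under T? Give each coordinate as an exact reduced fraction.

T(p) = (-34/13, 294/13)

T1 translate by (0, -4): (5, -1) → (5, -5)
T2 rotate counter-clockwise with cos θ = -12/13, sin θ = 5/13: (5, -5) → (-35/13, 85/13)
T3 translate by (4, 1): (-35/13, 85/13) → (17/13, 98/13)
T4 scale by (-2, 3): (17/13, 98/13) → (-34/13, 294/13)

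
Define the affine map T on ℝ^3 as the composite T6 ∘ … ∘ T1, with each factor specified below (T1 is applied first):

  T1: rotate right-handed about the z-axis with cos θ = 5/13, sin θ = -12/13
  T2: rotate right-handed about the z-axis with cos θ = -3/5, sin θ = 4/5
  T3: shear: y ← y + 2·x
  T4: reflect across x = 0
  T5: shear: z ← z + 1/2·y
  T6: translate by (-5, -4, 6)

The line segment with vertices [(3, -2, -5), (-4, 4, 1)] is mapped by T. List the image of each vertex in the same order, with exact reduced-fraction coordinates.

T1 rotate right-handed about the z-axis with cos θ = 5/13, sin θ = -12/13: (3, -2, -5) → (-9/13, -46/13, -5); (-4, 4, 1) → (28/13, 68/13, 1)
T2 rotate right-handed about the z-axis with cos θ = -3/5, sin θ = 4/5: (-9/13, -46/13, -5) → (211/65, 102/65, -5); (28/13, 68/13, 1) → (-356/65, -92/65, 1)
T3 shear: y ← y + 2·x: (211/65, 102/65, -5) → (211/65, 524/65, -5); (-356/65, -92/65, 1) → (-356/65, -804/65, 1)
T4 reflect across x = 0: (211/65, 524/65, -5) → (-211/65, 524/65, -5); (-356/65, -804/65, 1) → (356/65, -804/65, 1)
T5 shear: z ← z + 1/2·y: (-211/65, 524/65, -5) → (-211/65, 524/65, -63/65); (356/65, -804/65, 1) → (356/65, -804/65, -337/65)
T6 translate by (-5, -4, 6): (-211/65, 524/65, -63/65) → (-536/65, 264/65, 327/65); (356/65, -804/65, -337/65) → (31/65, -1064/65, 53/65)

image vertices: (-536/65, 264/65, 327/65), (31/65, -1064/65, 53/65)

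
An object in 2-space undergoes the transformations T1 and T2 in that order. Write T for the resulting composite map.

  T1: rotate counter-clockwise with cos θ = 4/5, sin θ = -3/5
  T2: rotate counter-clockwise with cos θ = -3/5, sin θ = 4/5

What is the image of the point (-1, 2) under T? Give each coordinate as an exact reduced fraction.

T1 rotate counter-clockwise with cos θ = 4/5, sin θ = -3/5: (-1, 2) → (2/5, 11/5)
T2 rotate counter-clockwise with cos θ = -3/5, sin θ = 4/5: (2/5, 11/5) → (-2, -1)

T(p) = (-2, -1)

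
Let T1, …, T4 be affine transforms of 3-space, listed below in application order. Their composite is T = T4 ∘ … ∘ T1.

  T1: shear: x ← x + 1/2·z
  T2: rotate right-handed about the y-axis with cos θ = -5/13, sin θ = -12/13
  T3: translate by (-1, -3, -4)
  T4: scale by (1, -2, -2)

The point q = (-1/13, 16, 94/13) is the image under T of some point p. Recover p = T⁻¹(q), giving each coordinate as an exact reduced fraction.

p = (1/2, -5, -1)

T1 = [1 0 1/2 0; 0 1 0 0; 0 0 1 0; 0 0 0 1]
T2·T1 = [-5/13 0 -29/26 0; 0 1 0 0; 12/13 0 1/13 0; 0 0 0 1]
T3·…·T1 = [-5/13 0 -29/26 -1; 0 1 0 -3; 12/13 0 1/13 -4; 0 0 0 1]
T4·…·T1 = [-5/13 0 -29/26 -1; 0 -2 0 6; -24/13 0 -2/13 8; 0 0 0 1]
det M = 4; M⁻¹ = [1/13 0 -29/52 59/13; 0 -1/2 0 3; -12/13 0 5/26 -32/13; 0 0 0 1]
M⁻¹ · (-1/13, 16, 94/13)ᵀ = (1/2, -5, -1)ᵀ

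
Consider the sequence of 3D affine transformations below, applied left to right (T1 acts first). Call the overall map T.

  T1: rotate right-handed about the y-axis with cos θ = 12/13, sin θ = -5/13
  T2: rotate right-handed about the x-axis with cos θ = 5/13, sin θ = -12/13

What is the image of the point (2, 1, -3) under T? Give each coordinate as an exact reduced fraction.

T(p) = (3, -19/13, -22/13)

T1 rotate right-handed about the y-axis with cos θ = 12/13, sin θ = -5/13: (2, 1, -3) → (3, 1, -2)
T2 rotate right-handed about the x-axis with cos θ = 5/13, sin θ = -12/13: (3, 1, -2) → (3, -19/13, -22/13)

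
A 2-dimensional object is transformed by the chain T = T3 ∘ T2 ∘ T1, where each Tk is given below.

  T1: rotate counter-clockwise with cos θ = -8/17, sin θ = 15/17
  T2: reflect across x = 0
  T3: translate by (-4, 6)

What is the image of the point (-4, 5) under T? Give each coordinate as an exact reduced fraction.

T1 rotate counter-clockwise with cos θ = -8/17, sin θ = 15/17: (-4, 5) → (-43/17, -100/17)
T2 reflect across x = 0: (-43/17, -100/17) → (43/17, -100/17)
T3 translate by (-4, 6): (43/17, -100/17) → (-25/17, 2/17)

T(p) = (-25/17, 2/17)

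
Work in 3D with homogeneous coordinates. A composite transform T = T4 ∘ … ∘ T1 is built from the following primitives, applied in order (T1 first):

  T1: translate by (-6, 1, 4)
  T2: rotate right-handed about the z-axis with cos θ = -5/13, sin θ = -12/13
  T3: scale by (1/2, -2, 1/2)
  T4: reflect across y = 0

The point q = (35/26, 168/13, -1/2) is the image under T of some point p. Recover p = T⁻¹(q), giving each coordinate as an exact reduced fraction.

T1 = [1 0 0 -6; 0 1 0 1; 0 0 1 4; 0 0 0 1]
T2·T1 = [-5/13 12/13 0 42/13; -12/13 -5/13 0 67/13; 0 0 1 4; 0 0 0 1]
T3·…·T1 = [-5/26 6/13 0 21/13; 24/13 10/13 0 -134/13; 0 0 1/2 2; 0 0 0 1]
T4·…·T1 = [-5/26 6/13 0 21/13; -24/13 -10/13 0 134/13; 0 0 1/2 2; 0 0 0 1]
det M = 1/2; M⁻¹ = [-10/13 -6/13 0 6; 24/13 -5/26 0 -1; 0 0 2 -4; 0 0 0 1]
M⁻¹ · (35/26, 168/13, -1/2)ᵀ = (-1, -1, -5)ᵀ

p = (-1, -1, -5)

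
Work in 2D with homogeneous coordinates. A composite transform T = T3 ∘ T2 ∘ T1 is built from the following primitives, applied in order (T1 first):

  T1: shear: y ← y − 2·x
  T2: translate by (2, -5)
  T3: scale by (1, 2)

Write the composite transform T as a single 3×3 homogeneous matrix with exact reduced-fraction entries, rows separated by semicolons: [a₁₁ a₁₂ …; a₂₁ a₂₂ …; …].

T1 = [1 0 0; -2 1 0; 0 0 1]
T2·T1 = [1 0 2; -2 1 -5; 0 0 1]
T3·…·T1 = [1 0 2; -4 2 -10; 0 0 1]

T = [1 0 2; -4 2 -10; 0 0 1]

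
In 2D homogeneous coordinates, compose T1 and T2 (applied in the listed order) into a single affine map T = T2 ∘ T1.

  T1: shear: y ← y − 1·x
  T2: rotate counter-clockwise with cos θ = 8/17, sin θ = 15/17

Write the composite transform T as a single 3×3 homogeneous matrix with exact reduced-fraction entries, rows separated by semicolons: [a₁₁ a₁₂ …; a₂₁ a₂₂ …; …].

T1 = [1 0 0; -1 1 0; 0 0 1]
T2·T1 = [23/17 -15/17 0; 7/17 8/17 0; 0 0 1]

T = [23/17 -15/17 0; 7/17 8/17 0; 0 0 1]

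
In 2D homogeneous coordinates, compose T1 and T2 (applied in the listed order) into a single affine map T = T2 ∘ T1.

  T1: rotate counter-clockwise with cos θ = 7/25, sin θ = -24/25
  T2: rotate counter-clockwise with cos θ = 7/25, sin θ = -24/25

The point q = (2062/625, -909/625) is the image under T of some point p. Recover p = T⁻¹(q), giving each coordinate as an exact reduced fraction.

T1 = [7/25 24/25 0; -24/25 7/25 0; 0 0 1]
T2·T1 = [-527/625 336/625 0; -336/625 -527/625 0; 0 0 1]
det M = 1; M⁻¹ = [-527/625 -336/625 0; 336/625 -527/625 0; 0 0 1]
M⁻¹ · (2062/625, -909/625)ᵀ = (-2, 3)ᵀ

p = (-2, 3)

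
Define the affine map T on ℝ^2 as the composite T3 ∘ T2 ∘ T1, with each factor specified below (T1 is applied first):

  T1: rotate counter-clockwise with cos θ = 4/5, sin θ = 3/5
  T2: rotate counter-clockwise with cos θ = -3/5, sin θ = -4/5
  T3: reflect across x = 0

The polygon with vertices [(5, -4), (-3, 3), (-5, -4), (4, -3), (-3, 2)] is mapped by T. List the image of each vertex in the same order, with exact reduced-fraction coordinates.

T1 rotate counter-clockwise with cos θ = 4/5, sin θ = 3/5: (5, -4) → (32/5, -1/5); (-3, 3) → (-21/5, 3/5); (-5, -4) → (-8/5, -31/5); (4, -3) → (5, 0); (-3, 2) → (-18/5, -1/5)
T2 rotate counter-clockwise with cos θ = -3/5, sin θ = -4/5: (32/5, -1/5) → (-4, -5); (-21/5, 3/5) → (3, 3); (-8/5, -31/5) → (-4, 5); (5, 0) → (-3, -4); (-18/5, -1/5) → (2, 3)
T3 reflect across x = 0: (-4, -5) → (4, -5); (3, 3) → (-3, 3); (-4, 5) → (4, 5); (-3, -4) → (3, -4); (2, 3) → (-2, 3)

image vertices: (4, -5), (-3, 3), (4, 5), (3, -4), (-2, 3)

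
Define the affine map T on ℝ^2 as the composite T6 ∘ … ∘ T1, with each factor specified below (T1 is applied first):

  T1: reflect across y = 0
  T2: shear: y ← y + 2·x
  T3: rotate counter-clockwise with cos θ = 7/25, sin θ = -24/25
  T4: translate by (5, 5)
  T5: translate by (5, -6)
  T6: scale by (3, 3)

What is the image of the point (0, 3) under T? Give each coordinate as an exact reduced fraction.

T(p) = (534/25, -138/25)

T1 reflect across y = 0: (0, 3) → (0, -3)
T2 shear: y ← y + 2·x: (0, -3) → (0, -3)
T3 rotate counter-clockwise with cos θ = 7/25, sin θ = -24/25: (0, -3) → (-72/25, -21/25)
T4 translate by (5, 5): (-72/25, -21/25) → (53/25, 104/25)
T5 translate by (5, -6): (53/25, 104/25) → (178/25, -46/25)
T6 scale by (3, 3): (178/25, -46/25) → (534/25, -138/25)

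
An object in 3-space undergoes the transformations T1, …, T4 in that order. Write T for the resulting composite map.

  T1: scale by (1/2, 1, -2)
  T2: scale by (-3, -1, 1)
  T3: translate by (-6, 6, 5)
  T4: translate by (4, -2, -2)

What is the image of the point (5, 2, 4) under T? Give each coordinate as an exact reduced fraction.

T1 scale by (1/2, 1, -2): (5, 2, 4) → (5/2, 2, -8)
T2 scale by (-3, -1, 1): (5/2, 2, -8) → (-15/2, -2, -8)
T3 translate by (-6, 6, 5): (-15/2, -2, -8) → (-27/2, 4, -3)
T4 translate by (4, -2, -2): (-27/2, 4, -3) → (-19/2, 2, -5)

T(p) = (-19/2, 2, -5)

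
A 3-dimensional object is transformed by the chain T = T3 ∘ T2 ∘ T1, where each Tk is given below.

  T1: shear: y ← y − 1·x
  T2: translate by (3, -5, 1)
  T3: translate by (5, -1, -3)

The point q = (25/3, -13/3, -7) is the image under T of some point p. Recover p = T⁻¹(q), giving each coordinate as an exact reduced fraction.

T1 = [1 0 0 0; -1 1 0 0; 0 0 1 0; 0 0 0 1]
T2·T1 = [1 0 0 3; -1 1 0 -5; 0 0 1 1; 0 0 0 1]
T3·…·T1 = [1 0 0 8; -1 1 0 -6; 0 0 1 -2; 0 0 0 1]
det M = 1; M⁻¹ = [1 0 0 -8; 1 1 0 -2; 0 0 1 2; 0 0 0 1]
M⁻¹ · (25/3, -13/3, -7)ᵀ = (1/3, 2, -5)ᵀ

p = (1/3, 2, -5)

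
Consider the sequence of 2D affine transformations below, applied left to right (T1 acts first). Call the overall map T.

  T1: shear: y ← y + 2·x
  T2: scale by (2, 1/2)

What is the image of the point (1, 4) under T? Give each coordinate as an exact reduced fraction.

T(p) = (2, 3)

T1 shear: y ← y + 2·x: (1, 4) → (1, 6)
T2 scale by (2, 1/2): (1, 6) → (2, 3)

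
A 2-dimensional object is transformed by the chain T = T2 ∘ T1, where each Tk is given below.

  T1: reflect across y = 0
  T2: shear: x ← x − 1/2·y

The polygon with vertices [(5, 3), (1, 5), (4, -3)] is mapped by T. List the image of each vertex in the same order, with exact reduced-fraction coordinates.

image vertices: (13/2, -3), (7/2, -5), (5/2, 3)

T1 reflect across y = 0: (5, 3) → (5, -3); (1, 5) → (1, -5); (4, -3) → (4, 3)
T2 shear: x ← x − 1/2·y: (5, -3) → (13/2, -3); (1, -5) → (7/2, -5); (4, 3) → (5/2, 3)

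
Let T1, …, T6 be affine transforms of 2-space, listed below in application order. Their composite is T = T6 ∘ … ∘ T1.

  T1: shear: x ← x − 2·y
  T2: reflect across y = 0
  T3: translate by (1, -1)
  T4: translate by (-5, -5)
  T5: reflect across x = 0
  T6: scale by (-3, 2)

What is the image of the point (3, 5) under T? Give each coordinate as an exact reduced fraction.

T(p) = (-33, -22)

T1 shear: x ← x − 2·y: (3, 5) → (-7, 5)
T2 reflect across y = 0: (-7, 5) → (-7, -5)
T3 translate by (1, -1): (-7, -5) → (-6, -6)
T4 translate by (-5, -5): (-6, -6) → (-11, -11)
T5 reflect across x = 0: (-11, -11) → (11, -11)
T6 scale by (-3, 2): (11, -11) → (-33, -22)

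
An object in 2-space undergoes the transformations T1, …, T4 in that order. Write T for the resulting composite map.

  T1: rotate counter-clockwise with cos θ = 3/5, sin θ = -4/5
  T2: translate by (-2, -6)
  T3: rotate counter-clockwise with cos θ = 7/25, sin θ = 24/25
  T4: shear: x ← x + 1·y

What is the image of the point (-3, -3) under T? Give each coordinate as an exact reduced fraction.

T1 rotate counter-clockwise with cos θ = 3/5, sin θ = -4/5: (-3, -3) → (-21/5, 3/5)
T2 translate by (-2, -6): (-21/5, 3/5) → (-31/5, -27/5)
T3 rotate counter-clockwise with cos θ = 7/25, sin θ = 24/25: (-31/5, -27/5) → (431/125, -933/125)
T4 shear: x ← x + 1·y: (431/125, -933/125) → (-502/125, -933/125)

T(p) = (-502/125, -933/125)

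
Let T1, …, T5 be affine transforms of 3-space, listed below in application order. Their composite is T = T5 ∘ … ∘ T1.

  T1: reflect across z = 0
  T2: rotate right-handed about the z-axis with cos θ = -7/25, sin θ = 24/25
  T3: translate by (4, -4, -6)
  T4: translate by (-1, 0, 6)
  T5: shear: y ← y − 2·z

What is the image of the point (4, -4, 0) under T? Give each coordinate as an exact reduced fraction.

T(p) = (143/25, 24/25, 0)

T1 reflect across z = 0: (4, -4, 0) → (4, -4, 0)
T2 rotate right-handed about the z-axis with cos θ = -7/25, sin θ = 24/25: (4, -4, 0) → (68/25, 124/25, 0)
T3 translate by (4, -4, -6): (68/25, 124/25, 0) → (168/25, 24/25, -6)
T4 translate by (-1, 0, 6): (168/25, 24/25, -6) → (143/25, 24/25, 0)
T5 shear: y ← y − 2·z: (143/25, 24/25, 0) → (143/25, 24/25, 0)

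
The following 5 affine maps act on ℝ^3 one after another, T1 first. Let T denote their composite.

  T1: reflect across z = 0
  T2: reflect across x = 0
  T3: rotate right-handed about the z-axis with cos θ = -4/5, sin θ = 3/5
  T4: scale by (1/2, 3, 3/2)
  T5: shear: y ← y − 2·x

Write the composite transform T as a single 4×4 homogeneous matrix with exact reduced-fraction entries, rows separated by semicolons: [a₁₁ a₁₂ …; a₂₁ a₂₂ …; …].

T1 = [1 0 0 0; 0 1 0 0; 0 0 -1 0; 0 0 0 1]
T2·T1 = [-1 0 0 0; 0 1 0 0; 0 0 -1 0; 0 0 0 1]
T3·…·T1 = [4/5 -3/5 0 0; -3/5 -4/5 0 0; 0 0 -1 0; 0 0 0 1]
T4·…·T1 = [2/5 -3/10 0 0; -9/5 -12/5 0 0; 0 0 -3/2 0; 0 0 0 1]
T5·…·T1 = [2/5 -3/10 0 0; -13/5 -9/5 0 0; 0 0 -3/2 0; 0 0 0 1]

T = [2/5 -3/10 0 0; -13/5 -9/5 0 0; 0 0 -3/2 0; 0 0 0 1]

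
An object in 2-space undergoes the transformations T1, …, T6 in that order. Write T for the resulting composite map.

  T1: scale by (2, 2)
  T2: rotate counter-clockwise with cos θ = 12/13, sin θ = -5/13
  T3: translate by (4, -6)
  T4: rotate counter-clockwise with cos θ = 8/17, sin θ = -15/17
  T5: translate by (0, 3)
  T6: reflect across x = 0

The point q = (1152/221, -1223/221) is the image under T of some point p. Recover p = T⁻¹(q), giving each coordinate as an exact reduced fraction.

p = (1, -1)

T1 = [2 0 0; 0 2 0; 0 0 1]
T2·T1 = [24/13 10/13 0; -10/13 24/13 0; 0 0 1]
T3·…·T1 = [24/13 10/13 4; -10/13 24/13 -6; 0 0 1]
T4·…·T1 = [42/221 440/221 -58/17; -440/221 42/221 -108/17; 0 0 1]
T5·…·T1 = [42/221 440/221 -58/17; -440/221 42/221 -57/17; 0 0 1]
T6·…·T1 = [-42/221 -440/221 58/17; -440/221 42/221 -57/17; 0 0 1]
det M = -4; M⁻¹ = [-21/442 -110/221 -333/221; -110/221 21/442 821/442; 0 0 1]
M⁻¹ · (1152/221, -1223/221)ᵀ = (1, -1)ᵀ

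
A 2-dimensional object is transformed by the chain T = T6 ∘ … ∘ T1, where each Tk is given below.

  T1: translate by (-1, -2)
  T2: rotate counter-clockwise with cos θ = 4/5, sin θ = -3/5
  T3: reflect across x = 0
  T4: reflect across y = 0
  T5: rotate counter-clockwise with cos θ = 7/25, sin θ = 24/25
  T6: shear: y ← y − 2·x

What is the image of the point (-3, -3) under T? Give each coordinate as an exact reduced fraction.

T(p) = (1/5, 6)

T1 translate by (-1, -2): (-3, -3) → (-4, -5)
T2 rotate counter-clockwise with cos θ = 4/5, sin θ = -3/5: (-4, -5) → (-31/5, -8/5)
T3 reflect across x = 0: (-31/5, -8/5) → (31/5, -8/5)
T4 reflect across y = 0: (31/5, -8/5) → (31/5, 8/5)
T5 rotate counter-clockwise with cos θ = 7/25, sin θ = 24/25: (31/5, 8/5) → (1/5, 32/5)
T6 shear: y ← y − 2·x: (1/5, 32/5) → (1/5, 6)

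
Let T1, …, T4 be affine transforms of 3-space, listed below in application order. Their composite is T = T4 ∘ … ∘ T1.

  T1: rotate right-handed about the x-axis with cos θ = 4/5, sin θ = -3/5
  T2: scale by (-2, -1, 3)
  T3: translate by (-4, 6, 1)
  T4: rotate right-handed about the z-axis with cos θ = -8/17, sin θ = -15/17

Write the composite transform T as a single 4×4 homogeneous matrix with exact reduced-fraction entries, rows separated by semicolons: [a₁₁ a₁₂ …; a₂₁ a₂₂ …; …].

T1 = [1 0 0 0; 0 4/5 3/5 0; 0 -3/5 4/5 0; 0 0 0 1]
T2·T1 = [-2 0 0 0; 0 -4/5 -3/5 0; 0 -9/5 12/5 0; 0 0 0 1]
T3·…·T1 = [-2 0 0 -4; 0 -4/5 -3/5 6; 0 -9/5 12/5 1; 0 0 0 1]
T4·…·T1 = [16/17 -12/17 -9/17 122/17; 30/17 32/85 24/85 12/17; 0 -9/5 12/5 1; 0 0 0 1]

T = [16/17 -12/17 -9/17 122/17; 30/17 32/85 24/85 12/17; 0 -9/5 12/5 1; 0 0 0 1]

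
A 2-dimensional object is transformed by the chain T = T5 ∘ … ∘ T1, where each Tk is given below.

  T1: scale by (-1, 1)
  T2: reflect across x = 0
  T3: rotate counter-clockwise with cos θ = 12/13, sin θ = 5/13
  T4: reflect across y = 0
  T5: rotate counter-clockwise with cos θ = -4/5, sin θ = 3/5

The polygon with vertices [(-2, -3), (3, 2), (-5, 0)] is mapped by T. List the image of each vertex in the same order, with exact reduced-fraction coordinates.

T1 scale by (-1, 1): (-2, -3) → (2, -3); (3, 2) → (-3, 2); (-5, 0) → (5, 0)
T2 reflect across x = 0: (2, -3) → (-2, -3); (-3, 2) → (3, 2); (5, 0) → (-5, 0)
T3 rotate counter-clockwise with cos θ = 12/13, sin θ = 5/13: (-2, -3) → (-9/13, -46/13); (3, 2) → (2, 3); (-5, 0) → (-60/13, -25/13)
T4 reflect across y = 0: (-9/13, -46/13) → (-9/13, 46/13); (2, 3) → (2, -3); (-60/13, -25/13) → (-60/13, 25/13)
T5 rotate counter-clockwise with cos θ = -4/5, sin θ = 3/5: (-9/13, 46/13) → (-102/65, -211/65); (2, -3) → (1/5, 18/5); (-60/13, 25/13) → (33/13, -56/13)

image vertices: (-102/65, -211/65), (1/5, 18/5), (33/13, -56/13)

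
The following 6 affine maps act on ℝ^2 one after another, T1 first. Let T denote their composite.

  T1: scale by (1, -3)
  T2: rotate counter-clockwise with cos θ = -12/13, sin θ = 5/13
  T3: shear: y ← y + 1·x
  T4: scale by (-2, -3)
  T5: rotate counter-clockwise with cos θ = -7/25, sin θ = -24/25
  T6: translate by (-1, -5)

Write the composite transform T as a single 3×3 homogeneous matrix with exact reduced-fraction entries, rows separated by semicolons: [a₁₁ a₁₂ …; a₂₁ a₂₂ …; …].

T = [336/325 -3462/325 -1; -723/325 1791/325 -5; 0 0 1]

T1 = [1 0 0; 0 -3 0; 0 0 1]
T2·T1 = [-12/13 15/13 0; 5/13 36/13 0; 0 0 1]
T3·…·T1 = [-12/13 15/13 0; -7/13 51/13 0; 0 0 1]
T4·…·T1 = [24/13 -30/13 0; 21/13 -153/13 0; 0 0 1]
T5·…·T1 = [336/325 -3462/325 0; -723/325 1791/325 0; 0 0 1]
T6·…·T1 = [336/325 -3462/325 -1; -723/325 1791/325 -5; 0 0 1]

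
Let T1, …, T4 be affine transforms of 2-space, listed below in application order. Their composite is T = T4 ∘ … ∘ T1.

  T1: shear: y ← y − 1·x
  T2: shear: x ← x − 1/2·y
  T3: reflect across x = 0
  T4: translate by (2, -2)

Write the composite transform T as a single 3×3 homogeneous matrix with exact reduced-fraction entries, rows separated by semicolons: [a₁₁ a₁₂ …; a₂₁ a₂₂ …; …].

T = [-3/2 1/2 2; -1 1 -2; 0 0 1]

T1 = [1 0 0; -1 1 0; 0 0 1]
T2·T1 = [3/2 -1/2 0; -1 1 0; 0 0 1]
T3·…·T1 = [-3/2 1/2 0; -1 1 0; 0 0 1]
T4·…·T1 = [-3/2 1/2 2; -1 1 -2; 0 0 1]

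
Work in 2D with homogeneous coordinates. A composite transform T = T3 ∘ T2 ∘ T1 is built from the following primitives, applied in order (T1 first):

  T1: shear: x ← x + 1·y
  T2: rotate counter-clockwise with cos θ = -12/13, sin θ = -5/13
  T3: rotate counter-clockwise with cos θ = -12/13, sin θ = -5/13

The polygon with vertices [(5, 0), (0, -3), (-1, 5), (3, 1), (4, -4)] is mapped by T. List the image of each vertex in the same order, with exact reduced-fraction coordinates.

image vertices: (595/169, 600/169), (3/169, -717/169), (-124/169, 1075/169), (356/169, 599/169), (480/169, -476/169)

T1 shear: x ← x + 1·y: (5, 0) → (5, 0); (0, -3) → (-3, -3); (-1, 5) → (4, 5); (3, 1) → (4, 1); (4, -4) → (0, -4)
T2 rotate counter-clockwise with cos θ = -12/13, sin θ = -5/13: (5, 0) → (-60/13, -25/13); (-3, -3) → (21/13, 51/13); (4, 5) → (-23/13, -80/13); (4, 1) → (-43/13, -32/13); (0, -4) → (-20/13, 48/13)
T3 rotate counter-clockwise with cos θ = -12/13, sin θ = -5/13: (-60/13, -25/13) → (595/169, 600/169); (21/13, 51/13) → (3/169, -717/169); (-23/13, -80/13) → (-124/169, 1075/169); (-43/13, -32/13) → (356/169, 599/169); (-20/13, 48/13) → (480/169, -476/169)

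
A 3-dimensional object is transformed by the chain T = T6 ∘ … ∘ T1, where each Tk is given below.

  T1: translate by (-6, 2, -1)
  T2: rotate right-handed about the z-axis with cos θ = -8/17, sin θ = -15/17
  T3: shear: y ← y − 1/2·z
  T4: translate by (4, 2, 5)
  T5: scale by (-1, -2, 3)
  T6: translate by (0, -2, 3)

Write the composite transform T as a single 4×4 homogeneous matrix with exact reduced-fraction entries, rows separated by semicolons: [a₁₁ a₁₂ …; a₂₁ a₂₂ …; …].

T1 = [1 0 0 -6; 0 1 0 2; 0 0 1 -1; 0 0 0 1]
T2·T1 = [-8/17 15/17 0 78/17; -15/17 -8/17 0 74/17; 0 0 1 -1; 0 0 0 1]
T3·…·T1 = [-8/17 15/17 0 78/17; -15/17 -8/17 -1/2 165/34; 0 0 1 -1; 0 0 0 1]
T4·…·T1 = [-8/17 15/17 0 146/17; -15/17 -8/17 -1/2 233/34; 0 0 1 4; 0 0 0 1]
T5·…·T1 = [8/17 -15/17 0 -146/17; 30/17 16/17 1 -233/17; 0 0 3 12; 0 0 0 1]
T6·…·T1 = [8/17 -15/17 0 -146/17; 30/17 16/17 1 -267/17; 0 0 3 15; 0 0 0 1]

T = [8/17 -15/17 0 -146/17; 30/17 16/17 1 -267/17; 0 0 3 15; 0 0 0 1]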